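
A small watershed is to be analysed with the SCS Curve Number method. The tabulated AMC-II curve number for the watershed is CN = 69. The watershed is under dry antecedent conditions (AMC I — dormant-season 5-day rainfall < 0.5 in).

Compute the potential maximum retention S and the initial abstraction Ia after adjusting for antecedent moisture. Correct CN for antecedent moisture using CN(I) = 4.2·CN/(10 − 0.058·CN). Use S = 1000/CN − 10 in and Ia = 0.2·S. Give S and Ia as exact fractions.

S = 15500/1449 in ≈ 10.697 in; Ia = 3100/1449 in ≈ 2.139 in

Dry (AMC I): CN(I) = 4.2·69/(10 − 0.058·69) = (1449/5)/(2999/500) = 144900/2999 ≈ 48.316
Retention S: 1000/CN − 10 with CN=48.316 → S = 15500/1449 ≈ 10.697 in
Initial abstraction Ia = S/5 = (15500/1449)/5 = 3100/1449 ≈ 2.139 in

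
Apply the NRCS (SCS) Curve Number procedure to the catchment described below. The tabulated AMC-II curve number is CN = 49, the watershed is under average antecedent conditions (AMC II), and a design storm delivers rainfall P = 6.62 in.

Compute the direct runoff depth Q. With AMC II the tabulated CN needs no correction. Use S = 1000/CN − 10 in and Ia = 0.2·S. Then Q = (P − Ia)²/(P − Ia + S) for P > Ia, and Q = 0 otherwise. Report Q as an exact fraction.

Q = 123632161/89716550 in ≈ 1.378 in

Average conditions: CN = 49 (no AMC adjustment).
Max retention: S = 1000/49 − 10 = 510/49 in (≈ 10.408 in)
Ia = 0.2·(510/49) = 102/49 in ≈ 2.082 in
Excess rainfall: 6.620 − 2.082 = 4.538 in; P > Ia so Q > 0
Q = (11119/2450)²/((11119/2450) + 510/49) = (123632161/6002500)/(36619/2450) = 123632161/89716550 in ≈ 1.378 in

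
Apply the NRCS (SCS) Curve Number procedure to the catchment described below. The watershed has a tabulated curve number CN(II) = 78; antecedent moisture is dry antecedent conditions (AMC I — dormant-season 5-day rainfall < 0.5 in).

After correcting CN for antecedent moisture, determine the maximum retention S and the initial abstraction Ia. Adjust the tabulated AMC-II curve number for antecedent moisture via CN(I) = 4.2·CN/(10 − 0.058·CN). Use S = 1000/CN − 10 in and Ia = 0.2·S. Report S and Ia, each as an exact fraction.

Adjust CN=78 to AMC I: 4.2·78/(10 − 0.058·78) → (1638/5) ÷ (1369/250) = 81900/1369 ≈ 59.825
Max retention: S = 1000/(81900/1369) − 10 = 5500/819 in (≈ 6.716 in)
Ia = 0.2·(5500/819) = 1100/819 in ≈ 1.343 in

S = 5500/819 in ≈ 6.716 in; Ia = 1100/819 in ≈ 1.343 in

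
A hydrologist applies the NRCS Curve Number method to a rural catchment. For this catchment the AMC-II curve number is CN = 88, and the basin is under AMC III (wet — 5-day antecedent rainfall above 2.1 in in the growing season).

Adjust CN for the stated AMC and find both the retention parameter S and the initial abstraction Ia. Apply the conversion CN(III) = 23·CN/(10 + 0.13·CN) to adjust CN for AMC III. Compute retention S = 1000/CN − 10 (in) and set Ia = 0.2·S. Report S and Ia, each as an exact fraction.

S = 150/253 in ≈ 0.593 in; Ia = 30/253 in ≈ 0.119 in

Adjust CN=88 to AMC III: 23·88/(10 + 0.13·88) → 2024 ÷ (536/25) = 6325/67 ≈ 94.403
Retention S: 1000/CN − 10 with CN=94.403 → S = 150/253 ≈ 0.593 in
Ia = 0.2S: 0.2·0.593 = 0.119 in (exactly 30/253)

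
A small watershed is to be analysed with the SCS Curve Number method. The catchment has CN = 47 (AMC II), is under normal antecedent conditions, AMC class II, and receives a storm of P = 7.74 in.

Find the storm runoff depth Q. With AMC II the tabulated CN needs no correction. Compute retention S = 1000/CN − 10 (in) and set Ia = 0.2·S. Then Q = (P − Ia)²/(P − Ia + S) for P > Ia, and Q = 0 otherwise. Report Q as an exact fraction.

AMC II — tabulated CN = 47 applies directly.
S = 1000/47 − 10 = 530/47 in ≈ 11.277 in
Initial abstraction Ia = S/5 = (530/47)/5 = 106/47 ≈ 2.255 in
Since P=7.740 > Ia=2.255: effective rainfall P−Ia = 12889/2350 in
Q = (12889/2350)²/((12889/2350) + 530/47) = (166126321/5522500)/(39389/2350) = 166126321/92564150 in ≈ 1.795 in

Q = 166126321/92564150 in ≈ 1.795 in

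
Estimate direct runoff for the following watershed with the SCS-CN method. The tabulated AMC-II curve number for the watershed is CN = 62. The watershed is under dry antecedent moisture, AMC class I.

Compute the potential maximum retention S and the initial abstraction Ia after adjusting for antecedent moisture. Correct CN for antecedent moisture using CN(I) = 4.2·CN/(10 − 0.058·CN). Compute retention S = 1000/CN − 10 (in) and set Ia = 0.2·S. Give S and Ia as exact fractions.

S = 9500/651 in ≈ 14.593 in; Ia = 1900/651 in ≈ 2.919 in

Dry (AMC I): CN(I) = 4.2·62/(10 − 0.058·62) = (1302/5)/(1601/250) = 65100/1601 ≈ 40.662
Max retention: S = 1000/(65100/1601) − 10 = 9500/651 in (≈ 14.593 in)
Initial abstraction Ia = S/5 = (9500/651)/5 = 1900/651 ≈ 2.919 in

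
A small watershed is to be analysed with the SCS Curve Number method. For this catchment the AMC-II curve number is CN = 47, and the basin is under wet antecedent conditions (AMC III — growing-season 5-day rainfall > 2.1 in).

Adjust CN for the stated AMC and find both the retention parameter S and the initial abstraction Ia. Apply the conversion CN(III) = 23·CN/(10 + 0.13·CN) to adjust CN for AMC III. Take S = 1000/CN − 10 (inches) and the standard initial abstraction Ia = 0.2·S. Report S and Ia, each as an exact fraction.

Wet (AMC III): CN(III) = 23·47/(10 + 0.13·47) = 1081/(1611/100) = 108100/1611 ≈ 67.101
Max retention: S = 1000/(108100/1611) − 10 = 5300/1081 in (≈ 4.903 in)
Ia = 0.2·(5300/1081) = 1060/1081 in ≈ 0.981 in

S = 5300/1081 in ≈ 4.903 in; Ia = 1060/1081 in ≈ 0.981 in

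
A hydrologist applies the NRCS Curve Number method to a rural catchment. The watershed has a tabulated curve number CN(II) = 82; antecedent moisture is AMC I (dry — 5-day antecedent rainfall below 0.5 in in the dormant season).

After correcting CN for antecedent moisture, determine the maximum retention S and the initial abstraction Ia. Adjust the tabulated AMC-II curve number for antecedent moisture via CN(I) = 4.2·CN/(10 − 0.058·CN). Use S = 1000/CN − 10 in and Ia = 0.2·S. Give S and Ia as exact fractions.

Dry (AMC I): CN(I) = 4.2·82/(10 − 0.058·82) = (1722/5)/(1311/250) = 28700/437 ≈ 65.675
Retention S: 1000/CN − 10 with CN=65.675 → S = 1500/287 ≈ 5.226 in
Ia = 0.2·(1500/287) = 300/287 in ≈ 1.045 in

S = 1500/287 in ≈ 5.226 in; Ia = 300/287 in ≈ 1.045 in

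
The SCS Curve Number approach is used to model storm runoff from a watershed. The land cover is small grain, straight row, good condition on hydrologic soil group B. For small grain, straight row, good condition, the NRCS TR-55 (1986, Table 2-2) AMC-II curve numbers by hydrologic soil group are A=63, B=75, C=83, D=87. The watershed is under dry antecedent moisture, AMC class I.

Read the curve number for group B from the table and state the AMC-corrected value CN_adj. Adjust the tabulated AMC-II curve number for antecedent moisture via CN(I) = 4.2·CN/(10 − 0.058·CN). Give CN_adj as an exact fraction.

CN_adj = 6300/113 ≈ 55.752

NRCS table: small grain, straight row, good condition, soil group B → CN(II) = 75
Adjust CN=75 to AMC I: 4.2·75/(10 − 0.058·75) → 315 ÷ (113/20) = 6300/113 ≈ 55.752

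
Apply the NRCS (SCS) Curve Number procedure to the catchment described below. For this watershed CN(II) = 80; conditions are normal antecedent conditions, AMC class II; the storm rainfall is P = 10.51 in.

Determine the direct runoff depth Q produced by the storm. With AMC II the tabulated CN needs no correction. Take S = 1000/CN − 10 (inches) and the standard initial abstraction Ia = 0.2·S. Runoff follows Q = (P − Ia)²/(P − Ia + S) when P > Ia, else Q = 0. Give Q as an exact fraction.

Average conditions: CN = 80 (no AMC adjustment).
Retention S: 1000/CN − 10 with CN=80.000 → S = 5/2 ≈ 2.500 in
Ia = 0.2S: 0.2·2.500 = 0.500 in (exactly 1/2)
P − Ia = 10.510 − 0.500 = 1001/100 ≈ 10.010 in (> 0, runoff occurs)
Q = (1001/100)²/((1001/100) + 5/2) = (1002001/10000)/(1251/100) = 1002001/125100 in ≈ 8.010 in

Q = 1002001/125100 in ≈ 8.010 in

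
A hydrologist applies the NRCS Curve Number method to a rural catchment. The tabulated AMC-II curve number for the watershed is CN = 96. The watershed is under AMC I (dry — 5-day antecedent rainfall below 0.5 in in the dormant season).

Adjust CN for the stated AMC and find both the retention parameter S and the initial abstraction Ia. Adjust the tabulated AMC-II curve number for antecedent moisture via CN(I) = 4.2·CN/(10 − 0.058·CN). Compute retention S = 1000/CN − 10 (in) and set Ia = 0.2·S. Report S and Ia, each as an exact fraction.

CN(I) from CN(II)=96: (4.2·96)/(10 − 0.058·96) = 25200/277 ≈ 90.975
Max retention: S = 1000/(25200/277) − 10 = 125/126 in (≈ 0.992 in)
Initial abstraction Ia = S/5 = (125/126)/5 = 25/126 ≈ 0.198 in

S = 125/126 in ≈ 0.992 in; Ia = 25/126 in ≈ 0.198 in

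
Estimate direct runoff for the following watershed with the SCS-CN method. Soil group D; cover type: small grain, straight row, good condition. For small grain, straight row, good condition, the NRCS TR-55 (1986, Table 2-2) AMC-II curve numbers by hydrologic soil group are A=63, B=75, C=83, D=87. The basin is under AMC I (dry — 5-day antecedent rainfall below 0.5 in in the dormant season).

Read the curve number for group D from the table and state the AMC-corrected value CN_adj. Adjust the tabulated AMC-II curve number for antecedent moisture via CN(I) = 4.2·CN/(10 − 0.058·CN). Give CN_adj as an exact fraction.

CN_adj = 182700/2477 ≈ 73.759

NRCS table: small grain, straight row, good condition, soil group D → CN(II) = 87
Adjust CN=87 to AMC I: 4.2·87/(10 − 0.058·87) → (1827/5) ÷ (2477/500) = 182700/2477 ≈ 73.759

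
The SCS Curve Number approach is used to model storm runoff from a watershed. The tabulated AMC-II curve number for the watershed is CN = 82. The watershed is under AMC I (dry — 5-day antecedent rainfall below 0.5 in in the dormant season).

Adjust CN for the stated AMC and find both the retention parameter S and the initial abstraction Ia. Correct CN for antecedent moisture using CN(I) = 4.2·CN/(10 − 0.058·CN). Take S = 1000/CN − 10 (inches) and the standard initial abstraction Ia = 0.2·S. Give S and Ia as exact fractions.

S = 1500/287 in ≈ 5.226 in; Ia = 300/287 in ≈ 1.045 in

CN(I) from CN(II)=82: (4.2·82)/(10 − 0.058·82) = 28700/437 ≈ 65.675
Max retention: S = 1000/(28700/437) − 10 = 1500/287 in (≈ 5.226 in)
Initial abstraction Ia = S/5 = (1500/287)/5 = 300/287 ≈ 1.045 in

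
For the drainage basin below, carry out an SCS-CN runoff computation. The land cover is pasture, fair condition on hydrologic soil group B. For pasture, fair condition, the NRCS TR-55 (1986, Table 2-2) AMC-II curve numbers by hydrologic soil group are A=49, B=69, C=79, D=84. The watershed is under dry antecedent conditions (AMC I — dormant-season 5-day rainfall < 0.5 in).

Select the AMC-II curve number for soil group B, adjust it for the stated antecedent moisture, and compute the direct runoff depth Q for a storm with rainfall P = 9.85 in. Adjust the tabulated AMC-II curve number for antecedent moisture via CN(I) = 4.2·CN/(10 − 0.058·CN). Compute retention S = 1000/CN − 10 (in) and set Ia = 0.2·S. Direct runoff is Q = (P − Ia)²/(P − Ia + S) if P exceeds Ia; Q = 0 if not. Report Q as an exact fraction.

Q = 49931243209/15459467940 in ≈ 3.230 in

NRCS table: pasture, fair condition, soil group B → CN(II) = 69
Adjust CN=69 to AMC I: 4.2·69/(10 − 0.058·69) → (1449/5) ÷ (2999/500) = 144900/2999 ≈ 48.316
Max retention: S = 1000/(144900/2999) − 10 = 15500/1449 in (≈ 10.697 in)
Ia = 0.2S: 0.2·10.697 = 2.139 in (exactly 3100/1449)
Excess rainfall: 9.850 − 2.139 = 7.711 in; P > Ia so Q > 0
Q = (223453/28980)²/((223453/28980) + 15500/1449) = (49931243209/839840400)/(533453/28980) = 49931243209/15459467940 in ≈ 3.230 in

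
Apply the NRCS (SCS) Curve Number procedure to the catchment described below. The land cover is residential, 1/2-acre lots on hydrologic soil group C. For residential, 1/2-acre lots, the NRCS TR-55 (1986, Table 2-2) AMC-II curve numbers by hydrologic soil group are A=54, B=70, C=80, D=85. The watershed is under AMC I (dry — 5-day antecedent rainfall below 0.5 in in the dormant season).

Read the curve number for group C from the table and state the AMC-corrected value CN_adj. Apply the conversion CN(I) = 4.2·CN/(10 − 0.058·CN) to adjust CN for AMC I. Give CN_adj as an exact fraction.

CN_adj = 4200/67 ≈ 62.687

NRCS table: residential, 1/2-acre lots, soil group C → CN(II) = 80
Adjust CN=80 to AMC I: 4.2·80/(10 − 0.058·80) → 336 ÷ (134/25) = 4200/67 ≈ 62.687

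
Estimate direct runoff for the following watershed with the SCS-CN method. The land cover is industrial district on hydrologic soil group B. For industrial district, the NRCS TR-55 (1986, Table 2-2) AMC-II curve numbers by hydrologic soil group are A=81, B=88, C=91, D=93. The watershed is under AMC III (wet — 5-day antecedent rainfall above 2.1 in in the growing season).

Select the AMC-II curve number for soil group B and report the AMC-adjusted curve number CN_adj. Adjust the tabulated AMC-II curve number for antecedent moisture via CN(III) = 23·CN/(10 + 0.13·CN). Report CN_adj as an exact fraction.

CN_adj = 6325/67 ≈ 94.403

NRCS table: industrial district, soil group B → CN(II) = 88
CN(III) from CN(II)=88: (23·88)/(10 + 0.13·88) = 6325/67 ≈ 94.403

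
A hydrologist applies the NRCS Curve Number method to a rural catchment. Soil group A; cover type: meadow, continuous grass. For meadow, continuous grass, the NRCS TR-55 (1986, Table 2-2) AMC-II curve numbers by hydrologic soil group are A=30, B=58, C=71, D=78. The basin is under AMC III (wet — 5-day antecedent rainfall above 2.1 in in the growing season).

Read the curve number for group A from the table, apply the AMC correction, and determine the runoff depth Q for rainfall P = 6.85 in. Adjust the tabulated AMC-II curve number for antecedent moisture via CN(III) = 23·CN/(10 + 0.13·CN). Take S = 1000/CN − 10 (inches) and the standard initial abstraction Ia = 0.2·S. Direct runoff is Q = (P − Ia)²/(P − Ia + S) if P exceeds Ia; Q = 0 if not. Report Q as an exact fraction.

NRCS table: meadow, continuous grass, soil group A → CN(II) = 30
CN(III) from CN(II)=30: (23·30)/(10 + 0.13·30) = 6900/139 ≈ 49.640
S = 1000/(6900/139) − 10 = 700/69 in ≈ 10.145 in
Initial abstraction Ia = S/5 = (700/69)/5 = 140/69 ≈ 2.029 in
P − Ia = 6.850 − 2.029 = 6653/1380 ≈ 4.821 in (> 0, runoff occurs)
Q: (6653/1380)² ÷ (20653/1380) = 44262409/28501140 in (≈ 1.553 in)

Q = 44262409/28501140 in ≈ 1.553 in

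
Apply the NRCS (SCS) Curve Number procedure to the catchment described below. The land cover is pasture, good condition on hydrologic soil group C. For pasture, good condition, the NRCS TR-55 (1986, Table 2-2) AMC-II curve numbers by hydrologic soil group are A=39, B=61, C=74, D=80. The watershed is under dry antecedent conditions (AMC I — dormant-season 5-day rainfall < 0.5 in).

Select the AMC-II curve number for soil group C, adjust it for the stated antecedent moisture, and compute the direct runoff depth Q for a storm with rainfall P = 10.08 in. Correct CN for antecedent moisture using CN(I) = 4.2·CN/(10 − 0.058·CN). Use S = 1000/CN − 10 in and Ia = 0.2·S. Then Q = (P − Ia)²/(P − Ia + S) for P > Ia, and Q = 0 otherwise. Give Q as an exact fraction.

Q = 6667049104/1582185675 in ≈ 4.214 in

NRCS table: pasture, good condition, soil group C → CN(II) = 74
Dry (AMC I): CN(I) = 4.2·74/(10 − 0.058·74) = (1554/5)/(1427/250) = 77700/1427 ≈ 54.450
Retention S: 1000/CN − 10 with CN=54.450 → S = 6500/777 ≈ 8.366 in
Ia = 0.2S: 0.2·8.366 = 1.673 in (exactly 1300/777)
P − Ia = 10.080 − 1.673 = 163304/19425 ≈ 8.407 in (> 0, runoff occurs)
Q = (163304/19425)²/((163304/19425) + 6500/777) = (26668196416/377330625)/(325804/19425) = 6667049104/1582185675 in ≈ 4.214 in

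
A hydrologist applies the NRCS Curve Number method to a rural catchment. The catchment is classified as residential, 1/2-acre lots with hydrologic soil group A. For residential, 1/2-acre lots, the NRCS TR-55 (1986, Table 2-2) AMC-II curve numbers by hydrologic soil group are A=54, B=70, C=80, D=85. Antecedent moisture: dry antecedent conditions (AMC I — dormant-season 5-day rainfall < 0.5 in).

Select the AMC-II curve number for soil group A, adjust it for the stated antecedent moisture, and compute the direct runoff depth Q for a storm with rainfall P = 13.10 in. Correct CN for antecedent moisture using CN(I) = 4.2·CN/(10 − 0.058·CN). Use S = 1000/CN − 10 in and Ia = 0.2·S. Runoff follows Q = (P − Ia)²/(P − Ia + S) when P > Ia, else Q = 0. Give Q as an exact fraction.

NRCS table: residential, 1/2-acre lots, soil group A → CN(II) = 54
Dry (AMC I): CN(I) = 4.2·54/(10 − 0.058·54) = (1134/5)/(1717/250) = 56700/1717 ≈ 33.023
Retention S: 1000/CN − 10 with CN=33.023 → S = 11500/567 ≈ 20.282 in
Ia = 0.2S: 0.2·20.282 = 4.056 in (exactly 2300/567)
Excess rainfall: 13.100 − 4.056 = 9.044 in; P > Ia so Q > 0
Q: (51277/5670)² ÷ (166277/5670) = 2629330729/942790590 in (≈ 2.789 in)

Q = 2629330729/942790590 in ≈ 2.789 in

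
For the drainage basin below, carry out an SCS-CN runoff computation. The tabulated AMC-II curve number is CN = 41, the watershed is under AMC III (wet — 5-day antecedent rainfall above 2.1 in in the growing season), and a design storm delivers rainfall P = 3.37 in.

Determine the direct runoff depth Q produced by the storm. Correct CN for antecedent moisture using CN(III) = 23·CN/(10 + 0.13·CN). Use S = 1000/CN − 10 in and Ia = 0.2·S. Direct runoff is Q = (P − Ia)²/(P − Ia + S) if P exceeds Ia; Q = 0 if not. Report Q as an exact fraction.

CN(III) from CN(II)=41: (23·41)/(10 + 0.13·41) = 94300/1533 ≈ 61.513
Retention S: 1000/CN − 10 with CN=61.513 → S = 5900/943 ≈ 6.257 in
Ia = 0.2S: 0.2·6.257 = 1.251 in (exactly 1180/943)
P − Ia = 3.370 − 1.251 = 199791/94300 ≈ 2.119 in (> 0, runoff occurs)
Q: (199791/94300)² ÷ (789791/94300) = 39916443681/74477291300 in (≈ 0.536 in)

Q = 39916443681/74477291300 in ≈ 0.536 in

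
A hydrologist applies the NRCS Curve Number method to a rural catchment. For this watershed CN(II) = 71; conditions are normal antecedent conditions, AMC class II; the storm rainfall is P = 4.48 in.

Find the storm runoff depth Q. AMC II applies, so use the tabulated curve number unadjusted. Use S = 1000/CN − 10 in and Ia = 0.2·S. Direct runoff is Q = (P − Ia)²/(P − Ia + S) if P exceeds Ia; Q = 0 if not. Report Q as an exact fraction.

Q = 10569001/6102450 in ≈ 1.732 in

Average conditions: CN = 71 (no AMC adjustment).
S = 1000/71 − 10 = 290/71 in ≈ 4.085 in
Ia = 0.2·(290/71) = 58/71 in ≈ 0.817 in
P − Ia = 4.480 − 0.817 = 6502/1775 ≈ 3.663 in (> 0, runoff occurs)
Runoff Q = (P−Ia)²/(P−Ia+S) = (3.663)²/(3.663+4.085) = 10569001/6102450 ≈ 1.732 in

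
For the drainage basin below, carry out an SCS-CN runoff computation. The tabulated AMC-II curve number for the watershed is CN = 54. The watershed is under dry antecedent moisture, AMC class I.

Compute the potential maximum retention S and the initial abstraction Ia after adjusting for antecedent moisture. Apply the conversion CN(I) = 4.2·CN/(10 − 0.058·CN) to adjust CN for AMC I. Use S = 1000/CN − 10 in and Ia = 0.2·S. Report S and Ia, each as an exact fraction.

Dry (AMC I): CN(I) = 4.2·54/(10 − 0.058·54) = (1134/5)/(1717/250) = 56700/1717 ≈ 33.023
Max retention: S = 1000/(56700/1717) − 10 = 11500/567 in (≈ 20.282 in)
Ia = 0.2S: 0.2·20.282 = 4.056 in (exactly 2300/567)

S = 11500/567 in ≈ 20.282 in; Ia = 2300/567 in ≈ 4.056 in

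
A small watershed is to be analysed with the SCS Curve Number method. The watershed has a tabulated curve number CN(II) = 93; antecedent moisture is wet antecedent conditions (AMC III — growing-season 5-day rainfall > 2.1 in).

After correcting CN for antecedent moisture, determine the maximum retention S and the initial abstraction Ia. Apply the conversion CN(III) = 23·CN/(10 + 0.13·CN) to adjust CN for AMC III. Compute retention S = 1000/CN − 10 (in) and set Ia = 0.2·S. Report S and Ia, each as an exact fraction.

S = 700/2139 in ≈ 0.327 in; Ia = 140/2139 in ≈ 0.065 in

Adjust CN=93 to AMC III: 23·93/(10 + 0.13·93) → 2139 ÷ (2209/100) = 213900/2209 ≈ 96.831
Retention S: 1000/CN − 10 with CN=96.831 → S = 700/2139 ≈ 0.327 in
Ia = 0.2S: 0.2·0.327 = 0.065 in (exactly 140/2139)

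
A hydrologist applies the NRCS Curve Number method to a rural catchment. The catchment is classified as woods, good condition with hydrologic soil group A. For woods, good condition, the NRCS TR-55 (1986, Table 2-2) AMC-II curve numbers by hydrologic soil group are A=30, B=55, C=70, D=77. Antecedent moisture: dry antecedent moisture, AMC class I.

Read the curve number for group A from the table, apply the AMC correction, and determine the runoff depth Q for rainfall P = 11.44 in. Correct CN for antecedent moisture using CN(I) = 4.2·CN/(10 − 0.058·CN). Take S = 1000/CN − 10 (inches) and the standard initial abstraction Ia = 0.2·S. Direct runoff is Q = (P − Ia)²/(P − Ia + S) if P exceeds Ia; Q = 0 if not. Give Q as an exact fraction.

NRCS table: woods, good condition, soil group A → CN(II) = 30
CN(I) from CN(II)=30: (4.2·30)/(10 − 0.058·30) = 900/59 ≈ 15.254
S = 1000/(900/59) − 10 = 500/9 in ≈ 55.556 in
Ia = 0.2·(500/9) = 100/9 in ≈ 11.111 in
Since P=11.440 > Ia=11.111: effective rainfall P−Ia = 74/225 in
Q: (74/225)² ÷ (12574/225) = 2738/1414575 in (≈ 0.002 in)

Q = 2738/1414575 in ≈ 0.002 in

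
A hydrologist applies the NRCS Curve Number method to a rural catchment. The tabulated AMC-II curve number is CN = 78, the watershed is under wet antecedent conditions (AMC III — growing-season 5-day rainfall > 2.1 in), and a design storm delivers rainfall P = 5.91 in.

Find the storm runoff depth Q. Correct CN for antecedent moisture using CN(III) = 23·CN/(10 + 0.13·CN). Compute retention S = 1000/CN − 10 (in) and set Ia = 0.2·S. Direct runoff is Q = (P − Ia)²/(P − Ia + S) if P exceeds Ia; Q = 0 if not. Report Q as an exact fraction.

Adjust CN=78 to AMC III: 23·78/(10 + 0.13·78) → 1794 ÷ (1007/50) = 89700/1007 ≈ 89.076
S = 1000/(89700/1007) − 10 = 1100/897 in ≈ 1.226 in
Ia = 0.2·(1100/897) = 220/897 in ≈ 0.245 in
Excess rainfall: 5.910 − 0.245 = 5.665 in; P > Ia so Q > 0
Q = (508127/89700)²/((508127/89700) + 1100/897) = (258193048129/8046090000)/(618127/89700) = 258193048129/55445991900 in ≈ 4.657 in

Q = 258193048129/55445991900 in ≈ 4.657 in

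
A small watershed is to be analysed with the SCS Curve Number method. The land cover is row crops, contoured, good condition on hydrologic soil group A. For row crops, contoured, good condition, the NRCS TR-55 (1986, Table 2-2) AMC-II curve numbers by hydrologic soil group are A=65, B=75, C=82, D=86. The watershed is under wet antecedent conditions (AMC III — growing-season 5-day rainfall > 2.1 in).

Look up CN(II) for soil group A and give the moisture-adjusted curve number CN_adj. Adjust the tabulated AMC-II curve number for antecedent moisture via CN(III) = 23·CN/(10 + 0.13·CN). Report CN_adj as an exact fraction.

NRCS table: row crops, contoured, good condition, soil group A → CN(II) = 65
Adjust CN=65 to AMC III: 23·65/(10 + 0.13·65) → 1495 ÷ (369/20) = 29900/369 ≈ 81.030

CN_adj = 29900/369 ≈ 81.030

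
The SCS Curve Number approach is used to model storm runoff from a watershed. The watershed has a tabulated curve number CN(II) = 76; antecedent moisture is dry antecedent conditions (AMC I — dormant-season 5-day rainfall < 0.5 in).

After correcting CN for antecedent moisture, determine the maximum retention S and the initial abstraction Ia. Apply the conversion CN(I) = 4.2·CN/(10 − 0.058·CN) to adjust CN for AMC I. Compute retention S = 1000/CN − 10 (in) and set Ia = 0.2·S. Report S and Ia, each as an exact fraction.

S = 1000/133 in ≈ 7.519 in; Ia = 200/133 in ≈ 1.504 in

CN(I) from CN(II)=76: (4.2·76)/(10 − 0.058·76) = 13300/233 ≈ 57.082
S = 1000/(13300/233) − 10 = 1000/133 in ≈ 7.519 in
Ia = 0.2·(1000/133) = 200/133 in ≈ 1.504 in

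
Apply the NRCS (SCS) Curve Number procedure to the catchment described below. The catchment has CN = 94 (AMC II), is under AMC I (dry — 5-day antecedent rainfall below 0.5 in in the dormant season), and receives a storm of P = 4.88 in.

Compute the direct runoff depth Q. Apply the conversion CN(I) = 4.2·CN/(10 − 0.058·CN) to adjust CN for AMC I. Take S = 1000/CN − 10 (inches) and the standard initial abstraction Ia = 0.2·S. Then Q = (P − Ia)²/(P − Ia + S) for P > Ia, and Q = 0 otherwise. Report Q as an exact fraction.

Q = 708309522/206192525 in ≈ 3.435 in

Dry (AMC I): CN(I) = 4.2·94/(10 − 0.058·94) = (1974/5)/(1137/250) = 32900/379 ≈ 86.807
S = 1000/(32900/379) − 10 = 500/329 in ≈ 1.520 in
Ia = 0.2·(500/329) = 100/329 in ≈ 0.304 in
P − Ia = 4.880 − 0.304 = 37638/8225 ≈ 4.576 in (> 0, runoff occurs)
Q: (37638/8225)² ÷ (50138/8225) = 708309522/206192525 in (≈ 3.435 in)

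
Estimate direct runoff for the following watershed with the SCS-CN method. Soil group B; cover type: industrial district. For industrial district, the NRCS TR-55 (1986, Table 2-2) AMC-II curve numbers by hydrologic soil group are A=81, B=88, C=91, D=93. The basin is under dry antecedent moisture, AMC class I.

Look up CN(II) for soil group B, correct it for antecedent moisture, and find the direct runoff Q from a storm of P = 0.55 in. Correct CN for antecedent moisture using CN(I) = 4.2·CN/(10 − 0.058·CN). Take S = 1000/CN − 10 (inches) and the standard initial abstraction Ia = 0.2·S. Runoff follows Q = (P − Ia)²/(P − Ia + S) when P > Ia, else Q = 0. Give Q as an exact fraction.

NRCS table: industrial district, soil group B → CN(II) = 88
Adjust CN=88 to AMC I: 4.2·88/(10 − 0.058·88) → (1848/5) ÷ (612/125) = 3850/51 ≈ 75.490
S = 1000/(3850/51) − 10 = 250/77 in ≈ 3.247 in
Ia = 0.2·(250/77) = 50/77 in ≈ 0.649 in
P = 0.550 ≤ Ia = 0.649 in: entire storm abstracted, Q = 0.

Q = 0 in ≈ 0.000 in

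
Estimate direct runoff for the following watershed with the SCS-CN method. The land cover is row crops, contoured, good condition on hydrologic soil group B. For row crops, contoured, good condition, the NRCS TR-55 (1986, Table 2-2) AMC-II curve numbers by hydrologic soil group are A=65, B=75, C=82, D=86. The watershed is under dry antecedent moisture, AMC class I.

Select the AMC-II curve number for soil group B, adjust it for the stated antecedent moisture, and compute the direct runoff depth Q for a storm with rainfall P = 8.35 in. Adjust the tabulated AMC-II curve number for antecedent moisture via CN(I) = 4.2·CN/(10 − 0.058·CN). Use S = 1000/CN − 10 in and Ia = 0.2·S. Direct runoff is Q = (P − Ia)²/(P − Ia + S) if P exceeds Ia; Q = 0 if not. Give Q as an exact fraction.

NRCS table: row crops, contoured, good condition, soil group B → CN(II) = 75
CN(I) from CN(II)=75: (4.2·75)/(10 − 0.058·75) = 6300/113 ≈ 55.752
Retention S: 1000/CN − 10 with CN=55.752 → S = 500/63 ≈ 7.937 in
Ia = 0.2·(500/63) = 100/63 in ≈ 1.587 in
Since P=8.350 > Ia=1.587: effective rainfall P−Ia = 8521/1260 in
Q = (8521/1260)²/((8521/1260) + 500/63) = (72607441/1587600)/(18521/1260) = 72607441/23336460 in ≈ 3.111 in

Q = 72607441/23336460 in ≈ 3.111 in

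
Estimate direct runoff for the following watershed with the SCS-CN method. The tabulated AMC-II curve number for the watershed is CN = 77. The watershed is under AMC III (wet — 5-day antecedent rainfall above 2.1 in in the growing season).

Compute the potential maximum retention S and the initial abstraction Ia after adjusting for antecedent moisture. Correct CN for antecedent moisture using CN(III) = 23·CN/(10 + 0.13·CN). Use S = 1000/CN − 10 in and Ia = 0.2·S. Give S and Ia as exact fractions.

Adjust CN=77 to AMC III: 23·77/(10 + 0.13·77) → 1771 ÷ (2001/100) = 7700/87 ≈ 88.506
S = 1000/(7700/87) − 10 = 100/77 in ≈ 1.299 in
Ia = 0.2S: 0.2·1.299 = 0.260 in (exactly 20/77)

S = 100/77 in ≈ 1.299 in; Ia = 20/77 in ≈ 0.260 in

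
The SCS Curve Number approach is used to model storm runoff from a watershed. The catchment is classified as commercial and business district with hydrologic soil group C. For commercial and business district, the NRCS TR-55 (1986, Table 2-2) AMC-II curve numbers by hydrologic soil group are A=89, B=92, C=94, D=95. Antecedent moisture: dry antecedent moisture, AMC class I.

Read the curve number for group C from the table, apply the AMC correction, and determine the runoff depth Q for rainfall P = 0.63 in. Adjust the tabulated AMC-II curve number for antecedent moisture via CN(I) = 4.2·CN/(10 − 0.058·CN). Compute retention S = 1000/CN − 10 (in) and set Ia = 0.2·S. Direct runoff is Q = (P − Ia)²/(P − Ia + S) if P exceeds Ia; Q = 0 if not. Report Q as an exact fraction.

NRCS table: commercial and business district, soil group C → CN(II) = 94
Adjust CN=94 to AMC I: 4.2·94/(10 − 0.058·94) → (1974/5) ÷ (1137/250) = 32900/379 ≈ 86.807
S = 1000/(32900/379) − 10 = 500/329 in ≈ 1.520 in
Ia = 0.2·(500/329) = 100/329 in ≈ 0.304 in
P − Ia = 0.630 − 0.304 = 10727/32900 ≈ 0.326 in (> 0, runoff occurs)
Q: (10727/32900)² ÷ (60727/32900) = 115068529/1997918300 in (≈ 0.058 in)

Q = 115068529/1997918300 in ≈ 0.058 in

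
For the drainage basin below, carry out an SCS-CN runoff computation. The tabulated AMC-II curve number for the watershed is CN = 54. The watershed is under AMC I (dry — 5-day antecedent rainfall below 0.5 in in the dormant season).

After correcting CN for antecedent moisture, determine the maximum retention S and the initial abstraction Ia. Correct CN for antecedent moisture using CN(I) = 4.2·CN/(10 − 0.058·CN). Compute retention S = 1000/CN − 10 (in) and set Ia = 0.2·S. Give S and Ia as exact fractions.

S = 11500/567 in ≈ 20.282 in; Ia = 2300/567 in ≈ 4.056 in

CN(I) from CN(II)=54: (4.2·54)/(10 − 0.058·54) = 56700/1717 ≈ 33.023
Max retention: S = 1000/(56700/1717) − 10 = 11500/567 in (≈ 20.282 in)
Initial abstraction Ia = S/5 = (11500/567)/5 = 2300/567 ≈ 4.056 in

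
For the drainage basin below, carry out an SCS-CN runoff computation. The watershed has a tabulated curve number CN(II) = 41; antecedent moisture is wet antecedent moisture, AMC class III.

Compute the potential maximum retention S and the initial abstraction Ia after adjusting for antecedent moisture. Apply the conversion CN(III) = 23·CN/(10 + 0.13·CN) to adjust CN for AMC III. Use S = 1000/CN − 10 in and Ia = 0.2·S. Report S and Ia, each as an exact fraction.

S = 5900/943 in ≈ 6.257 in; Ia = 1180/943 in ≈ 1.251 in

CN(III) from CN(II)=41: (23·41)/(10 + 0.13·41) = 94300/1533 ≈ 61.513
Max retention: S = 1000/(94300/1533) − 10 = 5900/943 in (≈ 6.257 in)
Initial abstraction Ia = S/5 = (5900/943)/5 = 1180/943 ≈ 1.251 in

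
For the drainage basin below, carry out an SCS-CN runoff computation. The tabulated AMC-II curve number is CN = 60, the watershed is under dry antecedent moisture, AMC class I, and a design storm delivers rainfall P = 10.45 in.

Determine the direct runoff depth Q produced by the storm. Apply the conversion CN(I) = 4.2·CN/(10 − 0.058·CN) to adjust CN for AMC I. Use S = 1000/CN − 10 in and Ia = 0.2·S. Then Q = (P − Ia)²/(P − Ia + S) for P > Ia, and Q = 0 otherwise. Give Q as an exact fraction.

CN(I) from CN(II)=60: (4.2·60)/(10 − 0.058·60) = 6300/163 ≈ 38.650
Max retention: S = 1000/(6300/163) − 10 = 1000/63 in (≈ 15.873 in)
Initial abstraction Ia = S/5 = (1000/63)/5 = 200/63 ≈ 3.175 in
P − Ia = 10.450 − 3.175 = 9167/1260 ≈ 7.275 in (> 0, runoff occurs)
Runoff Q = (P−Ia)²/(P−Ia+S) = (7.275)²/(7.275+15.873) = 84033889/36750420 ≈ 2.287 in

Q = 84033889/36750420 in ≈ 2.287 in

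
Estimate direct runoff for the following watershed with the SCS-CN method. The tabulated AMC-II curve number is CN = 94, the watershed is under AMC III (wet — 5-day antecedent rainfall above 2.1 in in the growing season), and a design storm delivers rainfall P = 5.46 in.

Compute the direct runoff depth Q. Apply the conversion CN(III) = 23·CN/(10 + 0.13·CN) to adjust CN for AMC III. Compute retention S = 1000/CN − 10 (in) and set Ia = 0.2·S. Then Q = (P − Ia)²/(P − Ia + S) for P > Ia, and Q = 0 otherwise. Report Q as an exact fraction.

Adjust CN=94 to AMC III: 23·94/(10 + 0.13·94) → 2162 ÷ (1111/50) = 108100/1111 ≈ 97.300
S = 1000/(108100/1111) − 10 = 300/1081 in ≈ 0.278 in
Initial abstraction Ia = S/5 = (300/1081)/5 = 60/1081 ≈ 0.056 in
P − Ia = 5.460 − 0.056 = 292113/54050 ≈ 5.404 in (> 0, runoff occurs)
Q = (292113/54050)²/((292113/54050) + 300/1081) = (85330004769/2921402500)/(307113/54050) = 28443334923/5533152550 in ≈ 5.141 in

Q = 28443334923/5533152550 in ≈ 5.141 in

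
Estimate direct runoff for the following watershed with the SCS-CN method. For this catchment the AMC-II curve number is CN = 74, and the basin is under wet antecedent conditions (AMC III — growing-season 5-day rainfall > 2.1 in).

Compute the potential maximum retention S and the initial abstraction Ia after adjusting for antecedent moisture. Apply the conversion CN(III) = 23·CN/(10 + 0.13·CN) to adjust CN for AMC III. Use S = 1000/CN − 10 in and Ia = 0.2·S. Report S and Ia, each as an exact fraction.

Wet (AMC III): CN(III) = 23·74/(10 + 0.13·74) = 1702/(981/50) = 85100/981 ≈ 86.748
Retention S: 1000/CN − 10 with CN=86.748 → S = 1300/851 ≈ 1.528 in
Ia = 0.2·(1300/851) = 260/851 in ≈ 0.306 in

S = 1300/851 in ≈ 1.528 in; Ia = 260/851 in ≈ 0.306 in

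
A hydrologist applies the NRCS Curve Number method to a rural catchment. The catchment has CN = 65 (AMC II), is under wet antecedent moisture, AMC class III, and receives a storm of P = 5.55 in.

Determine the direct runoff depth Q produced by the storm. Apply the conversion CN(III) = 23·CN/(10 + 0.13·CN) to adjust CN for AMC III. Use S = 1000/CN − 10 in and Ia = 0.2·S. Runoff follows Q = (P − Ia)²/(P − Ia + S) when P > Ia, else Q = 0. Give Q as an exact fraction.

Adjust CN=65 to AMC III: 23·65/(10 + 0.13·65) → 1495 ÷ (369/20) = 29900/369 ≈ 81.030
Retention S: 1000/CN − 10 with CN=81.030 → S = 700/299 ≈ 2.341 in
Initial abstraction Ia = S/5 = (700/299)/5 = 140/299 ≈ 0.468 in
P − Ia = 5.550 − 0.468 = 30389/5980 ≈ 5.082 in (> 0, runoff occurs)
Runoff Q = (P−Ia)²/(P−Ia+S) = (5.082)²/(5.082+2.341) = 923491321/265446220 ≈ 3.479 in

Q = 923491321/265446220 in ≈ 3.479 in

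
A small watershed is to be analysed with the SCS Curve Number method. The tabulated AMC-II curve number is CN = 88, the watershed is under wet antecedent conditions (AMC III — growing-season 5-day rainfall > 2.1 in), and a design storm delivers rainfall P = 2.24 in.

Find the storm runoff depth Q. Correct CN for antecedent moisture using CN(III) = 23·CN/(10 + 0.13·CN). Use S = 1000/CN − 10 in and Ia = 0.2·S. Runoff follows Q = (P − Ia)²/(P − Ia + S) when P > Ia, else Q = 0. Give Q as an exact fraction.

Q = 45010681/27146900 in ≈ 1.658 in

CN(III) from CN(II)=88: (23·88)/(10 + 0.13·88) = 6325/67 ≈ 94.403
Retention S: 1000/CN − 10 with CN=94.403 → S = 150/253 ≈ 0.593 in
Initial abstraction Ia = S/5 = (150/253)/5 = 30/253 ≈ 0.119 in
Excess rainfall: 2.240 − 0.119 = 2.121 in; P > Ia so Q > 0
Runoff Q = (P−Ia)²/(P−Ia+S) = (2.121)²/(2.121+0.593) = 45010681/27146900 ≈ 1.658 in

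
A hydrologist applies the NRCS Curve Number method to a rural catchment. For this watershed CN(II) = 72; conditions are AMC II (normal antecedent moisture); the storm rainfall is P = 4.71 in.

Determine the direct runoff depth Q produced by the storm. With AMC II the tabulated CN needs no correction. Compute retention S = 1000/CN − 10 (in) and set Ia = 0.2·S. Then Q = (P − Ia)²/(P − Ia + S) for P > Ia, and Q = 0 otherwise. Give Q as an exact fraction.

CN(II) = 72; AMC II needs no correction.
S = 1000/72 − 10 = 35/9 in ≈ 3.889 in
Ia = 0.2·(35/9) = 7/9 in ≈ 0.778 in
Since P=4.710 > Ia=0.778: effective rainfall P−Ia = 3539/900 in
Q: (3539/900)² ÷ (7039/900) = 12524521/6335100 in (≈ 1.977 in)

Q = 12524521/6335100 in ≈ 1.977 in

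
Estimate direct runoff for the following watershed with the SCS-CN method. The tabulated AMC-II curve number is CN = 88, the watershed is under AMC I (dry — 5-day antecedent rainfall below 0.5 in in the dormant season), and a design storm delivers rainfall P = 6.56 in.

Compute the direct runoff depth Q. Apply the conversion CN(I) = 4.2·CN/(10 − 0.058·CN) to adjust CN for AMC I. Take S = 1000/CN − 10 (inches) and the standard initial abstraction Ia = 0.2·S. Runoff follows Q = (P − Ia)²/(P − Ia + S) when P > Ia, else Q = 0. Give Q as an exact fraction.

CN(I) from CN(II)=88: (4.2·88)/(10 − 0.058·88) = 3850/51 ≈ 75.490
S = 1000/(3850/51) − 10 = 250/77 in ≈ 3.247 in
Ia = 0.2·(250/77) = 50/77 in ≈ 0.649 in
P − Ia = 6.560 − 0.649 = 11378/1925 ≈ 5.911 in (> 0, runoff occurs)
Q: (11378/1925)² ÷ (17628/1925) = 32364721/8483475 in (≈ 3.815 in)

Q = 32364721/8483475 in ≈ 3.815 in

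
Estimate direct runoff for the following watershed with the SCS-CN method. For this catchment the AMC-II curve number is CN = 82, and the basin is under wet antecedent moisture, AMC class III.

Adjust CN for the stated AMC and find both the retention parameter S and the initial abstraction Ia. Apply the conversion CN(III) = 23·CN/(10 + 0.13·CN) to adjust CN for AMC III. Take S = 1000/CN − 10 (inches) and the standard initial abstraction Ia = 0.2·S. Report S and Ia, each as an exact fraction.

S = 900/943 in ≈ 0.954 in; Ia = 180/943 in ≈ 0.191 in

Adjust CN=82 to AMC III: 23·82/(10 + 0.13·82) → 1886 ÷ (1033/50) = 94300/1033 ≈ 91.288
S = 1000/(94300/1033) − 10 = 900/943 in ≈ 0.954 in
Ia = 0.2·(900/943) = 180/943 in ≈ 0.191 in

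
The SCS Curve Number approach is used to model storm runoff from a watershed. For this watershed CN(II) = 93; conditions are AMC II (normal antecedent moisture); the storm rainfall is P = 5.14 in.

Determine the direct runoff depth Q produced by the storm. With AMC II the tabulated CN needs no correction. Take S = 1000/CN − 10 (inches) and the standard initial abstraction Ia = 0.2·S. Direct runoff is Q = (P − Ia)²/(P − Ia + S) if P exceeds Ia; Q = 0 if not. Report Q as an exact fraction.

AMC II — tabulated CN = 93 applies directly.
Retention S: 1000/CN − 10 with CN=93.000 → S = 70/93 ≈ 0.753 in
Initial abstraction Ia = S/5 = (70/93)/5 = 14/93 ≈ 0.151 in
P − Ia = 5.140 − 0.151 = 23201/4650 ≈ 4.989 in (> 0, runoff occurs)
Q: (23201/4650)² ÷ (26701/4650) = 538286401/124159650 in (≈ 4.335 in)

Q = 538286401/124159650 in ≈ 4.335 in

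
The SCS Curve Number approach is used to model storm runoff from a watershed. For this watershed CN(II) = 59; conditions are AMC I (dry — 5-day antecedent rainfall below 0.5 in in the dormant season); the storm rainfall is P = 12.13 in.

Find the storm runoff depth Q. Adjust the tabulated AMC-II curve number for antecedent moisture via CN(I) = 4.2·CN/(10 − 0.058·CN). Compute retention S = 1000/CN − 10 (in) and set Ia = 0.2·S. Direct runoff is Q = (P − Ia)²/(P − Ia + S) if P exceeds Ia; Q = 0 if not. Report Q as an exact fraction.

Adjust CN=59 to AMC I: 4.2·59/(10 − 0.058·59) → (1239/5) ÷ (3289/500) = 123900/3289 ≈ 37.671
S = 1000/(123900/3289) − 10 = 20500/1239 in ≈ 16.546 in
Initial abstraction Ia = S/5 = (20500/1239)/5 = 4100/1239 ≈ 3.309 in
P − Ia = 12.130 − 3.309 = 1092907/123900 ≈ 8.821 in (> 0, runoff occurs)
Q = (1092907/123900)²/((1092907/123900) + 20500/1239) = (1194445710649/15351210000)/(3142907/123900) = 1194445710649/389406177300 in ≈ 3.067 in

Q = 1194445710649/389406177300 in ≈ 3.067 in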